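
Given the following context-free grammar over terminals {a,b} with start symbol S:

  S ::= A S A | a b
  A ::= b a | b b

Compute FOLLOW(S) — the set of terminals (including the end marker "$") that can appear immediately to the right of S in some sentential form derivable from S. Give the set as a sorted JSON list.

FIRST sets, iterate to fixpoint:
[1]
  A via A→b a: +{b}
  S via S→A S A: +{b}
  S via S→a b: +{a}
  S: {a,b}  A: {b}
[2] — fixpoint
  S: {a,b}  A: {b}

Compute FOLLOW by fixpoint:
seed FOLLOW(S) with $
pass 1:
  S→A S A: FOLLOW(A) ⊇ FIRST(S) = {a,b}; new: +{a,b}
  S→A S A: FOLLOW(S) ⊇ FIRST(A) = {b}; new: +{b}
  S→A S A: FOLLOW(A) ⊇ FOLLOW(S) ⊇ {$,b}; new: +{$}
  FOLLOW[S]={$,b}  FOLLOW[A]={$,a,b}
pass 2: — fixpoint
  FOLLOW[S]={$,b}  FOLLOW[A]={$,a,b}

FOLLOW(S) = ["$", "b"]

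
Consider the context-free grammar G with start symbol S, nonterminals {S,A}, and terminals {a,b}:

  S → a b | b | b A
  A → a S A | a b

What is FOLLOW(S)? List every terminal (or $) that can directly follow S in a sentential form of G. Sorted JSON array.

Compute FIRST by fixpoint:
round 1:
  A via A→a S A: +{a}
  S via S→a b: +{a}
  S via S→b: +{b}
  FIRST[S]={a,b}  FIRST[A]={a}
round 2: (no change)
  FIRST[S]={a,b}  FIRST[A]={a}

FOLLOW iteration:
seed FOLLOW(S) with $
pass 1:
  A→a S A: FOLLOW(S) ⊇ FIRST(A) = {a}; new: +{a}
  S→b A: FOLLOW(A) ⊇ FOLLOW(S) ⊇ {$,a}; new: +{$,a}
  FOLLOW(S)={$,a}  FOLLOW(A)={$,a}
pass 2: done
  FOLLOW(S)={$,a}  FOLLOW(A)={$,a}

FOLLOW(S) = ["$", "a"]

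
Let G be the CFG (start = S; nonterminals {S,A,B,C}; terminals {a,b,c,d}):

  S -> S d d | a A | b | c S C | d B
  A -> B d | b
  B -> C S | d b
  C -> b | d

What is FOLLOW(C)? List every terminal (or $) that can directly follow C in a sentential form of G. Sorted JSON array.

FIRST iteration:
round 1:
  A via A→b: +{b}
  B via B→d b: +{d}
  C via C→b: +{b}
  C via C→d: +{d}
  S via S→a A: +{a}
  S via S→b: +{b}
  S via S→c S C: +{c}
  S via S→d B: +{d}
  FIRST[S]={a,b,c,d}  FIRST[A]={b}  FIRST[B]={d}  FIRST[C]={b,d}
round 2:
  A via A→B d: +{d}
  B via B→C S: +{b}
  FIRST[S]={a,b,c,d}  FIRST[A]={b,d}  FIRST[B]={b,d}  FIRST[C]={b,d}
round 3: done
  FIRST[S]={a,b,c,d}  FIRST[A]={b,d}  FIRST[B]={b,d}  FIRST[C]={b,d}

Compute FOLLOW by fixpoint:
FOLLOW(S) := {$}
round 1:
  A→B d: FOLLOW(B) ⊇ FIRST(d) = {d}; new: +{d}
  B→C S: FOLLOW(C) ⊇ FIRST(S) = {a,b,c,d}; new: +{a,b,c,d}
  B→C S: FOLLOW(S) ⊇ FOLLOW(B) ⊇ {d}; new: +{d}
  S→a A: FOLLOW(A) ⊇ FOLLOW(S) ⊇ {$,d}; new: +{$,d}
  S→c S C: FOLLOW(S) ⊇ FIRST(C) = {b,d}; new: +{b}
  S→c S C: FOLLOW(C) ⊇ FOLLOW(S) ⊇ {$,b,d}; new: +{$}
  S→d B: FOLLOW(B) ⊇ FOLLOW(S) ⊇ {$,b,d}; new: +{$,b}
  S: {$,b,d}  A: {$,d}  B: {$,b,d}  C: {$,a,b,c,d}
round 2:
  S→a A: FOLLOW(A) ⊇ FOLLOW(S) ⊇ {$,b,d}; new: +{b}
  S: {$,b,d}  A: {$,b,d}  B: {$,b,d}  C: {$,a,b,c,d}
round 3: done
  S: {$,b,d}  A: {$,b,d}  B: {$,b,d}  C: {$,a,b,c,d}

FOLLOW(C) = ["$", "a", "b", "c", "d"]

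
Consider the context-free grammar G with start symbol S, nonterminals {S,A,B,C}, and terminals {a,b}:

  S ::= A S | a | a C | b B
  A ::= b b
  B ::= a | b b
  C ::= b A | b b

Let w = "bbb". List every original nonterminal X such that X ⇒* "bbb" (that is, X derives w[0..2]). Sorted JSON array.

CNF form of G:
  S -> A S | T0 B | T1 C | a
  A -> T0 T0
  B -> T0 T0 | a
  C -> T0 A | T0 T0
  T0 -> b
  T1 -> a

CYK fill — only the sub-triangle for w[0..2]:
  cell(0,0) b: {T0}  orig:{}
  cell(1,1) b: {T0}  orig:{}
  cell(2,2) b: {T0}  orig:{}
  cell(0,1) bb: {A,B,C}
  cell(1,2) bb: {A,B,C}
  cell(0,2) bbb: {C,S}

Original NTs in T[0,2] deriving "bbb": ["C", "S"]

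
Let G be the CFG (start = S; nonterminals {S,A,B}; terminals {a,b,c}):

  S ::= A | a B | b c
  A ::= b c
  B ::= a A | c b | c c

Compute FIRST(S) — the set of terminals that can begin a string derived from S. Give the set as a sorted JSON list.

FIRST sets, iterate to fixpoint:
iter 1:
  A via A→b c: +{b}
  B via B→a A: +{a}
  B via B→c b: +{c}
  S via S→A: +{b}
  S via S→a B: +{a}
  FIRST(S)={a,b}  FIRST(A)={b}  FIRST(B)={a,c}
iter 2: (no change)
  FIRST(S)={a,b}  FIRST(A)={b}  FIRST(B)={a,c}

FIRST(S) = ["a", "b"]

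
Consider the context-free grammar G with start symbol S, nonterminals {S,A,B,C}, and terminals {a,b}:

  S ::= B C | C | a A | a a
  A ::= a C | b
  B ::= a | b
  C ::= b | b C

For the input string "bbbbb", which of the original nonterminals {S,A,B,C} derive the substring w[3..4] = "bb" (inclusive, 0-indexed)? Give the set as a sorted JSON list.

Convert to CNF:
  S -> B C | T0 A | T0 T0 | T1 C | b
  A -> T0 C | b
  B -> a | b
  C -> T1 C | b
  T0 -> a
  T1 -> b

CYK fill, restricted to cells inside w[3..4]:
  T[3,3] 'b' = {A,B,C,S,T1}  orig:{A,B,C,S}
  T[4,4] 'b' = {A,B,C,S,T1}  orig:{A,B,C,S}
  T[3,4] 'bb' = {C,S}

Original NTs in T[3,4] deriving "bb": ["C", "S"]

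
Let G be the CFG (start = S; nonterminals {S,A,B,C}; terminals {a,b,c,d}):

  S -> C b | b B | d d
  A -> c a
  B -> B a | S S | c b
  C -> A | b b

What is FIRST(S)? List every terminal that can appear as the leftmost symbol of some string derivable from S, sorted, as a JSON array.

FIRST sets, iterate to fixpoint:
round 1:
  A via A→c a: +{c}
  B via B→c b: +{c}
  C via C→A: +{c}
  C via C→b b: +{b}
  S via S→C b: +{b,c}
  S via S→d d: +{d}
  FIRST(S)={b,c,d}  FIRST(A)={c}  FIRST(B)={c}  FIRST(C)={b,c}
round 2:
  B via B→S S: +{b,d}
  FIRST(S)={b,c,d}  FIRST(A)={c}  FIRST(B)={b,c,d}  FIRST(C)={b,c}
round 3: (no change)
  FIRST(S)={b,c,d}  FIRST(A)={c}  FIRST(B)={b,c,d}  FIRST(C)={b,c}

FIRST(S) = ["b", "c", "d"]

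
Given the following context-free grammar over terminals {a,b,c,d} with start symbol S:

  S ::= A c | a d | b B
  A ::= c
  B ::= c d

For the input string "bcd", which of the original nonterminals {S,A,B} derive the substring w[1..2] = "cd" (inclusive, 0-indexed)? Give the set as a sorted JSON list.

CNF form of G:
  S -> A T0 | T2 T1 | T3 B
  A -> c
  B -> T0 T1
  T0 -> c
  T1 -> d
  T2 -> a
  T3 -> b

CYK table (by increasing span), restricted to cells inside w[1..2]:
  T[1,1] 'c' = {A,T0}  orig:{A}
  T[2,2] 'd' = {T1}  orig:{}
  T[1,2] 'cd' = {B}

Original NTs in T[1,2] deriving "cd": ["B"]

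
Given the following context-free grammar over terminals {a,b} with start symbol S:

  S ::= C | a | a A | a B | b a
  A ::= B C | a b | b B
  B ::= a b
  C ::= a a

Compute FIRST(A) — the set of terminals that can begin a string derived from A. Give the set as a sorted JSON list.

FIRST sets, iterate to fixpoint:
iter 1:
  A via A→a b: +{a}
  A via A→b B: +{b}
  B via B→a b: +{a}
  C via C→a a: +{a}
  S via S→C: +{a}
  S via S→b a: +{b}
  FIRST[S]={a,b}  FIRST[A]={a,b}  FIRST[B]={a}  FIRST[C]={a}
iter 2: — fixpoint
  FIRST[S]={a,b}  FIRST[A]={a,b}  FIRST[B]={a}  FIRST[C]={a}

FIRST(A) = ["a", "b"]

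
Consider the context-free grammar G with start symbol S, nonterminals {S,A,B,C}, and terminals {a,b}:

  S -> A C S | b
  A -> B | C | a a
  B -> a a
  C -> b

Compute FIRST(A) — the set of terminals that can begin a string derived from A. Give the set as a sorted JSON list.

FIRST iteration:
round 1:
  A via A→a a: +{a}
  B via B→a a: +{a}
  C via C→b: +{b}
  S via S→A C S: +{a}
  S via S→b: +{b}
  FIRST[S]={a,b}  FIRST[A]={a}  FIRST[B]={a}  FIRST[C]={b}
round 2:
  A via A→C: +{b}
  FIRST[S]={a,b}  FIRST[A]={a,b}  FIRST[B]={a}  FIRST[C]={b}
round 3: (stable)
  FIRST[S]={a,b}  FIRST[A]={a,b}  FIRST[B]={a}  FIRST[C]={b}

FIRST(A) = ["a", "b"]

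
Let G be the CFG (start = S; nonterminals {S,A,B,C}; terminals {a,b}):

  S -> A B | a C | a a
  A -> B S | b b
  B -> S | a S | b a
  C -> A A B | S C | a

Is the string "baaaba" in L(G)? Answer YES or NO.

Convert to CNF:
  S -> A B | T1 C | T1 T1
  A -> B S | T0 T0
  B -> A B | T0 T1 | T1 C | T1 S | T1 T1
  C -> A X2 | S C | a
  T0 -> b
  T1 -> a
  X2 -> A B

CYK fill:
  T[0,0] 'b' = {T0}  orig:{}
  T[1,1] 'a' = {C,T1}  orig:{C}
  T[2,2] 'a' = {C,T1}  orig:{C}
  T[3,3] 'a' = {C,T1}  orig:{C}
  T[4,4] 'b' = {T0}  orig:{}
  T[5,5] 'a' = {C,T1}  orig:{C}
  T[0,1] 'ba' = {B}
  T[1,2] 'aa' = {B,S}
  T[2,3] 'aa' = {B,S}
  T[3,4] 'ab' = ∅
  T[4,5] 'ba' = {B}
  T[0,2] 'baa' = ∅
  T[1,3] 'aaa' = {B,C}
  T[2,4] 'aab' = ∅
  T[3,5] 'aba' = ∅
  T[0,3] 'baaa' = {A}
  T[1,4] 'aaab' = ∅
  T[2,5] 'aaba' = ∅
  T[0,4] 'baaab' = ∅
  T[1,5] 'aaaba' = ∅
  T[0,5] 'baaaba' = {B,S,X2}  orig:{B,S}

S ∈ T[0,5] ⇒ YES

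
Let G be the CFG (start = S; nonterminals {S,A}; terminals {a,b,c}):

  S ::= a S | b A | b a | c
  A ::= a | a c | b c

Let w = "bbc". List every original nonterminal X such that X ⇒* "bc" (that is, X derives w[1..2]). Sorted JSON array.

Convert to CNF:
  S -> T0 S | T2 A | T2 T0 | c
  A -> T0 T1 | T2 T1 | a
  T0 -> a
  T1 -> c
  T2 -> b

Fill CYK table bottom-up — only the sub-triangle for w[1..2]:
  [1..1]={T2}  "b"  orig:{}
  [2..2]={S,T1}  "c"  orig:{S}
  [1..2]={A}  "bc"

Original NTs in T[1,2] deriving "bc": ["A"]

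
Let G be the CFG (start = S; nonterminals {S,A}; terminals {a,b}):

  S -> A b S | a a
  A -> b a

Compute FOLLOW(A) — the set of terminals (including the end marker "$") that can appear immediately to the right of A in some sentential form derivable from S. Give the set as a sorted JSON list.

Compute FIRST by fixpoint:
pass 1:
  A via A→b a: +{b}
  S via S→A b S: +{b}
  S via S→a a: +{a}
  S: {a,b}  A: {b}
pass 2: — fixpoint
  S: {a,b}  A: {b}

FOLLOW sets:
initialize: $ ∈ FOLLOW(S)
iter 1:
  S→A b S: FOLLOW(A) ⊇ FIRST(b) = {b}; new: +{b}
  S: {$}  A: {b}
iter 2: (no change)
  S: {$}  A: {b}

FOLLOW(A) = ["b"]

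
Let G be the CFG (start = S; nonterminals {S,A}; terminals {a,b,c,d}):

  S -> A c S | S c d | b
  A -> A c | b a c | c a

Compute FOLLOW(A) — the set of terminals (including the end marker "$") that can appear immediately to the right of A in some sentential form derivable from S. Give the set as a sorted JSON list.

FIRST iteration:
round 1:
  A via A→b a c: +{b}
  A via A→c a: +{c}
  S via S→A c S: +{b,c}
  FIRST[S]={b,c}  FIRST[A]={b,c}
round 2: (no change)
  FIRST[S]={b,c}  FIRST[A]={b,c}

FOLLOW iteration:
seed FOLLOW(S) with $
round 1:
  A→A c: FOLLOW(A) ⊇ FIRST(c) = {c}; new: +{c}
  S→S c d: FOLLOW(S) ⊇ FIRST(c) = {c}; new: +{c}
  S: {$,c}  A: {c}
round 2: done
  S: {$,c}  A: {c}

FOLLOW(A) = ["c"]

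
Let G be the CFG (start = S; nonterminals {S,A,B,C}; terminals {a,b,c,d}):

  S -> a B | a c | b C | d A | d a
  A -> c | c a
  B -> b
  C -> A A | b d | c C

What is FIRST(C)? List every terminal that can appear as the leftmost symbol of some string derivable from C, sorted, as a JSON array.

Compute FIRST by fixpoint:
[1]
  A via A→c: +{c}
  B via B→b: +{b}
  C via C→A A: +{c}
  C via C→b d: +{b}
  S via S→a B: +{a}
  S via S→b C: +{b}
  S via S→d A: +{d}
  S: {a,b,d}  A: {c}  B: {b}  C: {b,c}
[2] (no change)
  S: {a,b,d}  A: {c}  B: {b}  C: {b,c}

FIRST(C) = ["b", "c"]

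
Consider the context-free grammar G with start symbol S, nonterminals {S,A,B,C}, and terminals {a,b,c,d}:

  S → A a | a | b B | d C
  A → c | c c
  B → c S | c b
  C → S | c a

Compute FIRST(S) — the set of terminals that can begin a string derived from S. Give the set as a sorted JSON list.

FIRST iteration:
pass 1:
  A via A→c: +{c}
  B via B→c S: +{c}
  C via C→c a: +{c}
  S via S→A a: +{c}
  S via S→a: +{a}
  S via S→b B: +{b}
  S via S→d C: +{d}
  FIRST[S]={a,b,c,d}  FIRST[A]={c}  FIRST[B]={c}  FIRST[C]={c}
pass 2:
  C via C→S: +{a,b,d}
  FIRST[S]={a,b,c,d}  FIRST[A]={c}  FIRST[B]={c}  FIRST[C]={a,b,c,d}
pass 3: done
  FIRST[S]={a,b,c,d}  FIRST[A]={c}  FIRST[B]={c}  FIRST[C]={a,b,c,d}

FIRST(S) = ["a", "b", "c", "d"]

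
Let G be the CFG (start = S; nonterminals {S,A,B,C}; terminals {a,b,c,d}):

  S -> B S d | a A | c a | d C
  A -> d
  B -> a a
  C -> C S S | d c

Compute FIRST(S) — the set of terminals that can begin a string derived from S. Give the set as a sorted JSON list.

FIRST iteration:
iter 1:
  A via A→d: +{d}
  B via B→a a: +{a}
  C via C→d c: +{d}
  S via S→B S d: +{a}
  S via S→c a: +{c}
  S via S→d C: +{d}
  FIRST[S]={a,c,d}  FIRST[A]={d}  FIRST[B]={a}  FIRST[C]={d}
iter 2: — fixpoint
  FIRST[S]={a,c,d}  FIRST[A]={d}  FIRST[B]={a}  FIRST[C]={d}

FIRST(S) = ["a", "c", "d"]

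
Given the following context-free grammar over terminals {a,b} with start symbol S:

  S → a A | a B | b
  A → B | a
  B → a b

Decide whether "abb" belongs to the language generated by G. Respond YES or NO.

Convert to CNF:
  S -> T0 A | T0 B | b
  A -> T0 T1 | a
  B -> T0 T1
  T0 -> a
  T1 -> b

CYK table (by increasing span):
  cell(0,0) a: {A,T0}  orig:{A}
  cell(1,1) b: {S,T1}  orig:{S}
  cell(2,2) b: {S,T1}  orig:{S}
  cell(0,1) ab: {A,B}
  cell(1,2) bb: ∅
  cell(0,2) abb: ∅

S ∉ T[0,2] ⇒ NO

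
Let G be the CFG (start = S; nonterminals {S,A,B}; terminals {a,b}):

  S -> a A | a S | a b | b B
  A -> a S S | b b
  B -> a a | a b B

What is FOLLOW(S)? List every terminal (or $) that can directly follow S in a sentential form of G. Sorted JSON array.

FIRST iteration:
[1]
  A via A→a S S: +{a}
  A via A→b b: +{b}
  B via B→a a: +{a}
  S via S→a A: +{a}
  S via S→b B: +{b}
  FIRST[S]={a,b}  FIRST[A]={a,b}  FIRST[B]={a}
[2] (no change)
  FIRST[S]={a,b}  FIRST[A]={a,b}  FIRST[B]={a}

FOLLOW iteration:
FOLLOW(S) := {$}
[1]
  A→a S S: FOLLOW(S) ⊇ FIRST(S) = {a,b}; new: +{a,b}
  S→a A: FOLLOW(A) ⊇ FOLLOW(S) ⊇ {$,a,b}; new: +{$,a,b}
  S→b B: FOLLOW(B) ⊇ FOLLOW(S) ⊇ {$,a,b}; new: +{$,a,b}
  S: {$,a,b}  A: {$,a,b}  B: {$,a,b}
[2] — fixpoint
  S: {$,a,b}  A: {$,a,b}  B: {$,a,b}

FOLLOW(S) = ["$", "a", "b"]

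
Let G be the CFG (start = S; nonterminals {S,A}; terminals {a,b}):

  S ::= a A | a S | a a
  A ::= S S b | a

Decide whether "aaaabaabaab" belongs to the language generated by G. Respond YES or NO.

CNF form of G:
  S -> T1 A | T1 S | T1 T1
  A -> S X2 | a
  T0 -> b
  T1 -> a
  X2 -> S T0

CYK table (by increasing span):
  cell(0,0) a: {A,T1}  orig:{A}
  cell(1,1) a: {A,T1}  orig:{A}
  cell(2,2) a: {A,T1}  orig:{A}
  cell(3,3) a: {A,T1}  orig:{A}
  cell(4,4) b: {T0}  orig:{}
  cell(5,5) a: {A,T1}  orig:{A}
  cell(6,6) a: {A,T1}  orig:{A}
  cell(7,7) b: {T0}  orig:{}
  cell(8,8) a: {A,T1}  orig:{A}
  cell(9,9) a: {A,T1}  orig:{A}
  cell(10,10) b: {T0}  orig:{}
  cell(0,1) aa: {S}
  cell(1,2) aa: {S}
  cell(2,3) aa: {S}
  cell(3,4) ab: ∅
  cell(4,5) ba: ∅
  cell(5,6) aa: {S}
  cell(6,7) ab: ∅
  cell(7,8) ba: ∅
  cell(8,9) aa: {S}
  cell(9,10) ab: ∅
  cell(0,2) aaa: {S}
  cell(1,3) aaa: {S}
  cell(2,4) aab: {X2}  orig:{}
  cell(3,5) aba: ∅
  cell(4,6) baa: ∅
  cell(5,7) aab: {X2}  orig:{}
  cell(6,8) aba: ∅
  cell(7,9) baa: ∅
  cell(8,10) aab: {X2}  orig:{}
  cell(0,3) aaaa: {S}
  cell(1,4) aaab: {X2}  orig:{}
  cell(2,5) aaba: ∅
  cell(3,6) abaa: ∅
  cell(4,7) baab: ∅
  cell(5,8) aaba: ∅
  cell(6,9) abaa: ∅
  cell(7,10) baab: ∅
  cell(0,4) aaaab: {A,X2}  orig:{A}
  cell(1,5) aaaba: ∅
  cell(2,6) aabaa: ∅
  cell(3,7) abaab: ∅
  cell(4,8) baaba: ∅
  cell(5,9) aabaa: ∅
  cell(6,10) abaab: ∅
  cell(0,5) aaaaba: ∅
  cell(1,6) aaabaa: ∅
  cell(2,7) aabaab: ∅
  cell(3,8) abaaba: ∅
  cell(4,9) baabaa: ∅
  cell(5,10) aabaab: ∅
  cell(0,6) aaaabaa: ∅
  cell(1,7) aaabaab: ∅
  cell(2,8) aabaaba: ∅
  cell(3,9) abaabaa: ∅
  cell(4,10) baabaab: ∅
  cell(0,7) aaaabaab: ∅
  cell(1,8) aaabaaba: ∅
  cell(2,9) aabaabaa: ∅
  cell(3,10) abaabaab: ∅
  cell(0,8) aaaabaaba: ∅
  cell(1,9) aaabaabaa: ∅
  cell(2,10) aabaabaab: ∅
  cell(0,9) aaaabaabaa: ∅
  cell(1,10) aaabaabaab: ∅
  cell(0,10) aaaabaabaab: ∅

S ∉ T[0,10] ⇒ NO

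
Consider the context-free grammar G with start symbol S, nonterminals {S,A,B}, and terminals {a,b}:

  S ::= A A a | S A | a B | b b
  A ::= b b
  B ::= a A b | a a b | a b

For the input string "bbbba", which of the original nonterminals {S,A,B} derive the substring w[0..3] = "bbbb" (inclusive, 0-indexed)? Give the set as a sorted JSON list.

CNF form of G:
  S -> A X4 | S A | T0 T0 | T1 B
  A -> T0 T0
  B -> T1 T0 | T1 X2 | T1 X3
  T0 -> b
  T1 -> a
  X2 -> A T0
  X3 -> T1 T0
  X4 -> A T1

Fill CYK table bottom-up, restricted to cells inside w[0..3]:
  T[0,0] 'b' = {T0}  orig:{}
  T[1,1] 'b' = {T0}  orig:{}
  T[2,2] 'b' = {T0}  orig:{}
  T[3,3] 'b' = {T0}  orig:{}
  T[0,1] 'bb' = {A,S}
  T[1,2] 'bb' = {A,S}
  T[2,3] 'bb' = {A,S}
  T[0,2] 'bbb' = {X2}  orig:{}
  T[1,3] 'bbb' = {X2}  orig:{}
  T[0,3] 'bbbb' = {S}

Original NTs in T[0,3] deriving "bbbb": ["S"]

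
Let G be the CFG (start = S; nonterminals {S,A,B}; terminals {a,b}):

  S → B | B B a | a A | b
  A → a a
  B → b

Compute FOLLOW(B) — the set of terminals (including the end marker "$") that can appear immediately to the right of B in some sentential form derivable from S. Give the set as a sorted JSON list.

FIRST iteration:
pass 1:
  A via A→a a: +{a}
  B via B→b: +{b}
  S via S→B: +{b}
  S via S→a A: +{a}
  FIRST(S)={a,b}  FIRST(A)={a}  FIRST(B)={b}
pass 2: (no change)
  FIRST(S)={a,b}  FIRST(A)={a}  FIRST(B)={b}

FOLLOW iteration:
initialize: $ ∈ FOLLOW(S)
[1]
  S→B: FOLLOW(B) ⊇ FOLLOW(S) ⊇ {$}; new: +{$}
  S→B B a: FOLLOW(B) ⊇ FIRST(B) = {b}; new: +{b}
  S→B B a: FOLLOW(B) ⊇ FIRST(a) = {a}; new: +{a}
  S→a A: FOLLOW(A) ⊇ FOLLOW(S) ⊇ {$}; new: +{$}
  S: {$}  A: {$}  B: {$,a,b}
[2] (no change)
  S: {$}  A: {$}  B: {$,a,b}

FOLLOW(B) = ["$", "a", "b"]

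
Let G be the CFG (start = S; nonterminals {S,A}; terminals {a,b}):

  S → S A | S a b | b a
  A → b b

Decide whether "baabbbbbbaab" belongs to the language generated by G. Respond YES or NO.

CNF form of G:
  S -> S A | S X2 | T0 T1
  A -> T0 T0
  T0 -> b
  T1 -> a
  X2 -> T1 T0

CYK table (by increasing span):
  T[0,0] 'b' = {T0}  orig:{}
  T[1,1] 'a' = {T1}  orig:{}
  T[2,2] 'a' = {T1}  orig:{}
  T[3,3] 'b' = {T0}  orig:{}
  T[4,4] 'b' = {T0}  orig:{}
  T[5,5] 'b' = {T0}  orig:{}
  T[6,6] 'b' = {T0}  orig:{}
  T[7,7] 'b' = {T0}  orig:{}
  T[8,8] 'b' = {T0}  orig:{}
  T[9,9] 'a' = {T1}  orig:{}
  T[10,10] 'a' = {T1}  orig:{}
  T[11,11] 'b' = {T0}  orig:{}
  T[0,1] 'ba' = {S}
  T[1,2] 'aa' = ∅
  T[2,3] 'ab' = {X2}  orig:{}
  T[3,4] 'bb' = {A}
  T[4,5] 'bb' = {A}
  T[5,6] 'bb' = {A}
  T[6,7] 'bb' = {A}
  T[7,8] 'bb' = {A}
  T[8,9] 'ba' = {S}
  T[9,10] 'aa' = ∅
  T[10,11] 'ab' = {X2}  orig:{}
  T[0,2] 'baa' = ∅
  T[1,3] 'aab' = ∅
  T[2,4] 'abb' = ∅
  T[3,5] 'bbb' = ∅
  T[4,6] 'bbb' = ∅
  T[5,7] 'bbb' = ∅
  T[6,8] 'bbb' = ∅
  T[7,9] 'bba' = ∅
  T[8,10] 'baa' = ∅
  T[9,11] 'aab' = ∅
  T[0,3] 'baab' = {S}
  T[1,4] 'aabb' = ∅
  T[2,5] 'abbb' = ∅
  T[3,6] 'bbbb' = ∅
  T[4,7] 'bbbb' = ∅
  T[5,8] 'bbbb' = ∅
  T[6,9] 'bbba' = ∅
  T[7,10] 'bbaa' = ∅
  T[8,11] 'baab' = {S}
  T[0,4] 'baabb' = ∅
  T[1,5] 'aabbb' = ∅
  T[2,6] 'abbbb' = ∅
  T[3,7] 'bbbbb' = ∅
  T[4,8] 'bbbbb' = ∅
  T[5,9] 'bbbba' = ∅
  T[6,10] 'bbbaa' = ∅
  T[7,11] 'bbaab' = ∅
  T[0,5] 'baabbb' = {S}
  T[1,6] 'aabbbb' = ∅
  T[2,7] 'abbbbb' = ∅
  T[3,8] 'bbbbbb' = ∅
  T[4,9] 'bbbbba' = ∅
  T[5,10] 'bbbbaa' = ∅
  T[6,11] 'bbbaab' = ∅
  T[0,6] 'baabbbb' = ∅
  T[1,7] 'aabbbbb' = ∅
  T[2,8] 'abbbbbb' = ∅
  T[3,9] 'bbbbbba' = ∅
  T[4,10] 'bbbbbaa' = ∅
  T[5,11] 'bbbbaab' = ∅
  T[0,7] 'baabbbbb' = {S}
  T[1,8] 'aabbbbbb' = ∅
  T[2,9] 'abbbbbba' = ∅
  T[3,10] 'bbbbbbaa' = ∅
  T[4,11] 'bbbbbaab' = ∅
  T[0,8] 'baabbbbbb' = ∅
  T[1,9] 'aabbbbbba' = ∅
  T[2,10] 'abbbbbbaa' = ∅
  T[3,11] 'bbbbbbaab' = ∅
  T[0,9] 'baabbbbbba' = ∅
  T[1,10] 'aabbbbbbaa' = ∅
  T[2,11] 'abbbbbbaab' = ∅
  T[0,10] 'baabbbbbbaa' = ∅
  T[1,11] 'aabbbbbbaab' = ∅
  T[0,11] 'baabbbbbbaab' = ∅

S ∉ T[0,11] ⇒ NO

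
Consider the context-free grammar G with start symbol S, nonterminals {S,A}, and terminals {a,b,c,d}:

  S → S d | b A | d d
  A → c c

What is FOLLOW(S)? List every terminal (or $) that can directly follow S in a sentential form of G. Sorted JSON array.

FIRST iteration:
[1]
  A via A→c c: +{c}
  S via S→b A: +{b}
  S via S→d d: +{d}
  S: {b,d}  A: {c}
[2] — fixpoint
  S: {b,d}  A: {c}

FOLLOW iteration:
initialize: $ ∈ FOLLOW(S)
pass 1:
  S→S d: FOLLOW(S) ⊇ FIRST(d) = {d}; new: +{d}
  S→b A: FOLLOW(A) ⊇ FOLLOW(S) ⊇ {$,d}; new: +{$,d}
  FOLLOW(S)={$,d}  FOLLOW(A)={$,d}
pass 2: (stable)
  FOLLOW(S)={$,d}  FOLLOW(A)={$,d}

FOLLOW(S) = ["$", "d"]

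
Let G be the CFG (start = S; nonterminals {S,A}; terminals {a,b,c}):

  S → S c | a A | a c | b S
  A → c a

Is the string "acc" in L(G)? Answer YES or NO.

Convert to CNF:
  S -> S T0 | T1 A | T1 T0 | T2 S
  A -> T0 T1
  T0 -> c
  T1 -> a
  T2 -> b

CYK fill:
  [0..0]={T1}  "a"  orig:{}
  [1..1]={T0}  "c"  orig:{}
  [2..2]={T0}  "c"  orig:{}
  [0..1]={S}  "ac"
  [1..2]=∅  "cc"
  [0..2]={S}  "acc"

S ∈ T[0,2] ⇒ YES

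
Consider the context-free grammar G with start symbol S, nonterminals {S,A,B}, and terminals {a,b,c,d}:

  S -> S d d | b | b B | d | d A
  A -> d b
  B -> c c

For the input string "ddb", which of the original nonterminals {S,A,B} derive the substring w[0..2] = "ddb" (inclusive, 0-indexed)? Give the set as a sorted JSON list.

Convert to CNF:
  S -> S X3 | T0 A | T1 B | b | d
  A -> T0 T1
  B -> T2 T2
  T0 -> d
  T1 -> b
  T2 -> c
  X3 -> T0 T0

CYK fill — only the sub-triangle for w[0..2]:
  cell(0,0) d: {S,T0}  orig:{S}
  cell(1,1) d: {S,T0}  orig:{S}
  cell(2,2) b: {S,T1}  orig:{S}
  cell(0,1) dd: {X3}  orig:{}
  cell(1,2) db: {A}
  cell(0,2) ddb: {S}

Original NTs in T[0,2] deriving "ddb": ["S"]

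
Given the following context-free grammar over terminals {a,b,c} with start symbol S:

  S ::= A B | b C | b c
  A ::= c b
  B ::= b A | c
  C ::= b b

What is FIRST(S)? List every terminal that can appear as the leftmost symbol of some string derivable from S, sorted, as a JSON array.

FIRST iteration:
pass 1:
  A via A→c b: +{c}
  B via B→b A: +{b}
  B via B→c: +{c}
  C via C→b b: +{b}
  S via S→A B: +{c}
  S via S→b C: +{b}
  S: {b,c}  A: {c}  B: {b,c}  C: {b}
pass 2: — fixpoint
  S: {b,c}  A: {c}  B: {b,c}  C: {b}

FIRST(S) = ["b", "c"]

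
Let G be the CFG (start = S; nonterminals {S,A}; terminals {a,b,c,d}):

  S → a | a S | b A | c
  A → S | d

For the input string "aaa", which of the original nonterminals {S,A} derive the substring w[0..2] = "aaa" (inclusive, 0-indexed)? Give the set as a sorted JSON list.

Convert to CNF:
  S -> T0 S | T1 A | a | c
  A -> T0 S | T1 A | a | c | d
  T0 -> a
  T1 -> b

Fill CYK table bottom-up, restricted to cells inside w[0..2]:
  [0..0]={A,S,T0}  "a"  orig:{A,S}
  [1..1]={A,S,T0}  "a"  orig:{A,S}
  [2..2]={A,S,T0}  "a"  orig:{A,S}
  [0..1]={A,S}  "aa"
  [1..2]={A,S}  "aa"
  [0..2]={A,S}  "aaa"

Original NTs in T[0,2] deriving "aaa": ["A", "S"]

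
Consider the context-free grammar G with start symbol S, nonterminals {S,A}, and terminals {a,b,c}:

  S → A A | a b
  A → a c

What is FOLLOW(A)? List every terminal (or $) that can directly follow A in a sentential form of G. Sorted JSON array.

FIRST iteration:
pass 1:
  A via A→a c: +{a}
  S via S→A A: +{a}
  FIRST[S]={a}  FIRST[A]={a}
pass 2: (stable)
  FIRST[S]={a}  FIRST[A]={a}

FOLLOW sets:
FOLLOW(S) := {$}
round 1:
  S→A A: FOLLOW(A) ⊇ FIRST(A) = {a}; new: +{a}
  S→A A: FOLLOW(A) ⊇ FOLLOW(S) ⊇ {$}; new: +{$}
  FOLLOW(S)={$}  FOLLOW(A)={$,a}
round 2: (no change)
  FOLLOW(S)={$}  FOLLOW(A)={$,a}

FOLLOW(A) = ["$", "a"]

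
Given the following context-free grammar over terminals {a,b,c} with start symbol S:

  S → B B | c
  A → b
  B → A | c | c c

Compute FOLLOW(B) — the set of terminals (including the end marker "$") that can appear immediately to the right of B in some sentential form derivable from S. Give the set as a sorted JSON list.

Compute FIRST by fixpoint:
iter 1:
  A via A→b: +{b}
  B via B→A: +{b}
  B via B→c: +{c}
  S via S→B B: +{b,c}
  FIRST[S]={b,c}  FIRST[A]={b}  FIRST[B]={b,c}
iter 2: (stable)
  FIRST[S]={b,c}  FIRST[A]={b}  FIRST[B]={b,c}

FOLLOW sets:
FOLLOW(S) := {$}
iter 1:
  S→B B: FOLLOW(B) ⊇ FIRST(B) = {b,c}; new: +{b,c}
  S→B B: FOLLOW(B) ⊇ FOLLOW(S) ⊇ {$}; new: +{$}
  FOLLOW(S)={$}  FOLLOW(A)={}  FOLLOW(B)={$,b,c}
iter 2:
  B→A: FOLLOW(A) ⊇ FOLLOW(B) ⊇ {$,b,c}; new: +{$,b,c}
  FOLLOW(S)={$}  FOLLOW(A)={$,b,c}  FOLLOW(B)={$,b,c}
iter 3: done
  FOLLOW(S)={$}  FOLLOW(A)={$,b,c}  FOLLOW(B)={$,b,c}

FOLLOW(B) = ["$", "b", "c"]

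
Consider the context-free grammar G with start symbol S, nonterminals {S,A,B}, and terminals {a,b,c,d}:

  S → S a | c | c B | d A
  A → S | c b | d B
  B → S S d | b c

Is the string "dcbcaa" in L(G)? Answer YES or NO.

Convert to CNF:
  S -> S T0 | T1 B | T3 A | c
  A -> S T0 | T1 B | T1 T2 | T3 A | T3 B | c
  B -> S X4 | T2 T1
  T0 -> a
  T1 -> c
  T2 -> b
  T3 -> d
  X4 -> S T3

CYK fill:
  cell(0,0) d: {T3}  orig:{}
  cell(1,1) c: {A,S,T1}  orig:{A,S}
  cell(2,2) b: {T2}  orig:{}
  cell(3,3) c: {A,S,T1}  orig:{A,S}
  cell(4,4) a: {T0}  orig:{}
  cell(5,5) a: {T0}  orig:{}
  cell(0,1) dc: {A,S}
  cell(1,2) cb: {A}
  cell(2,3) bc: {B}
  cell(3,4) ca: {A,S}
  cell(4,5) aa: ∅
  cell(0,2) dcb: {A,S}
  cell(1,3) cbc: {A,S}
  cell(2,4) bca: ∅
  cell(3,5) caa: {A,S}
  cell(0,3) dcbc: {A,S}
  cell(1,4) cbca: {A,S}
  cell(2,5) bcaa: ∅
  cell(0,4) dcbca: {A,S}
  cell(1,5) cbcaa: {A,S}
  cell(0,5) dcbcaa: {A,S}

S ∈ T[0,5] ⇒ YES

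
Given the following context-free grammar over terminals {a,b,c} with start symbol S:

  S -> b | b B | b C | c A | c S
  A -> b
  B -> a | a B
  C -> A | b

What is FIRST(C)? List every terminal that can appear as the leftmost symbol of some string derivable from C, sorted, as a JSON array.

FIRST sets, iterate to fixpoint:
round 1:
  A via A→b: +{b}
  B via B→a: +{a}
  C via C→A: +{b}
  S via S→b: +{b}
  S via S→c A: +{c}
  FIRST(S)={b,c}  FIRST(A)={b}  FIRST(B)={a}  FIRST(C)={b}
round 2: (stable)
  FIRST(S)={b,c}  FIRST(A)={b}  FIRST(B)={a}  FIRST(C)={b}

FIRST(C) = ["b"]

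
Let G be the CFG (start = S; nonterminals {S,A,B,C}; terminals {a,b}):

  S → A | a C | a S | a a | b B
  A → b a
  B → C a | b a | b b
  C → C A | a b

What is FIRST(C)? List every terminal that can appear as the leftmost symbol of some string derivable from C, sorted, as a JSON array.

Compute FIRST by fixpoint:
[1]
  A via A→b a: +{b}
  B via B→b a: +{b}
  C via C→a b: +{a}
  S via S→A: +{b}
  S via S→a C: +{a}
  FIRST[S]={a,b}  FIRST[A]={b}  FIRST[B]={b}  FIRST[C]={a}
[2]
  B via B→C a: +{a}
  FIRST[S]={a,b}  FIRST[A]={b}  FIRST[B]={a,b}  FIRST[C]={a}
[3] (stable)
  FIRST[S]={a,b}  FIRST[A]={b}  FIRST[B]={a,b}  FIRST[C]={a}

FIRST(C) = ["a"]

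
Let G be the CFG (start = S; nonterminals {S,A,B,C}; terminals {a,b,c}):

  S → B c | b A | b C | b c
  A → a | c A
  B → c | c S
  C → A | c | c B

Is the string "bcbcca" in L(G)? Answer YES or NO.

Convert to CNF:
  S -> B T0 | T1 A | T1 C | T1 T0
  A -> T0 A | a
  B -> T0 S | c
  C -> T0 A | T0 B | a | c
  T0 -> c
  T1 -> b

Fill CYK table bottom-up:
  T[0,0] 'b' = {T1}  orig:{}
  T[1,1] 'c' = {B,C,T0}  orig:{B,C}
  T[2,2] 'b' = {T1}  orig:{}
  T[3,3] 'c' = {B,C,T0}  orig:{B,C}
  T[4,4] 'c' = {B,C,T0}  orig:{B,C}
  T[5,5] 'a' = {A,C}
  T[0,1] 'bc' = {S}
  T[1,2] 'cb' = ∅
  T[2,3] 'bc' = {S}
  T[3,4] 'cc' = {C,S}
  T[4,5] 'ca' = {A,C}
  T[0,2] 'bcb' = ∅
  T[1,3] 'cbc' = {B}
  T[2,4] 'bcc' = {S}
  T[3,5] 'cca' = {A,C}
  T[0,3] 'bcbc' = ∅
  T[1,4] 'cbcc' = {B,S}
  T[2,5] 'bcca' = {S}
  T[0,4] 'bcbcc' = ∅
  T[1,5] 'cbcca' = {B}
  T[0,5] 'bcbcca' = ∅

S ∉ T[0,5] ⇒ NO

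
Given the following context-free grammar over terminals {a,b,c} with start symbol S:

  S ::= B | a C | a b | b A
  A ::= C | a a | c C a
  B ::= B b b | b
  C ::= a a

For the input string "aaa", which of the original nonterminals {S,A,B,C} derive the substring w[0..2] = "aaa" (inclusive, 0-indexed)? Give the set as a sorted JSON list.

Convert to CNF:
  S -> B X5 | T0 C | T0 T2 | T2 A | b
  A -> T0 T0 | T1 X3
  B -> B X4 | b
  C -> T0 T0
  T0 -> a
  T1 -> c
  T2 -> b
  X3 -> C T0
  X4 -> T2 T2
  X5 -> T2 T2

Fill CYK table bottom-up, restricted to cells inside w[0..2]:
  cell(0,0) a: {T0}  orig:{}
  cell(1,1) a: {T0}  orig:{}
  cell(2,2) a: {T0}  orig:{}
  cell(0,1) aa: {A,C}
  cell(1,2) aa: {A,C}
  cell(0,2) aaa: {S,X3}  orig:{S}

Original NTs in T[0,2] deriving "aaa": ["S"]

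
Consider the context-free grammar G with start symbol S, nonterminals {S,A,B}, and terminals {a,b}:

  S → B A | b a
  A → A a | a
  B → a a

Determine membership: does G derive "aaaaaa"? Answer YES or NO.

CNF form of G:
  S -> B A | T1 T0
  A -> A T0 | a
  B -> T0 T0
  T0 -> a
  T1 -> b

Fill CYK table bottom-up:
  T[0,0] 'a' = {A,T0}  orig:{A}
  T[1,1] 'a' = {A,T0}  orig:{A}
  T[2,2] 'a' = {A,T0}  orig:{A}
  T[3,3] 'a' = {A,T0}  orig:{A}
  T[4,4] 'a' = {A,T0}  orig:{A}
  T[5,5] 'a' = {A,T0}  orig:{A}
  T[0,1] 'aa' = {A,B}
  T[1,2] 'aa' = {A,B}
  T[2,3] 'aa' = {A,B}
  T[3,4] 'aa' = {A,B}
  T[4,5] 'aa' = {A,B}
  T[0,2] 'aaa' = {A,S}
  T[1,3] 'aaa' = {A,S}
  T[2,4] 'aaa' = {A,S}
  T[3,5] 'aaa' = {A,S}
  T[0,3] 'aaaa' = {A,S}
  T[1,4] 'aaaa' = {A,S}
  T[2,5] 'aaaa' = {A,S}
  T[0,4] 'aaaaa' = {A,S}
  T[1,5] 'aaaaa' = {A,S}
  T[0,5] 'aaaaaa' = {A,S}

S ∈ T[0,5] ⇒ YES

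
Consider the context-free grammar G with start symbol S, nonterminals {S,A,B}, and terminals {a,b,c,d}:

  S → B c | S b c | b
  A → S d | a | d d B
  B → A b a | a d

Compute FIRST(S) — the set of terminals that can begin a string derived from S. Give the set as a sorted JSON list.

FIRST iteration:
round 1:
  A via A→a: +{a}
  A via A→d d B: +{d}
  B via B→A b a: +{a,d}
  S via S→B c: +{a,d}
  S via S→b: +{b}
  FIRST[S]={a,b,d}  FIRST[A]={a,d}  FIRST[B]={a,d}
round 2:
  A via A→S d: +{b}
  B via B→A b a: +{b}
  FIRST[S]={a,b,d}  FIRST[A]={a,b,d}  FIRST[B]={a,b,d}
round 3: (no change)
  FIRST[S]={a,b,d}  FIRST[A]={a,b,d}  FIRST[B]={a,b,d}

FIRST(S) = ["a", "b", "d"]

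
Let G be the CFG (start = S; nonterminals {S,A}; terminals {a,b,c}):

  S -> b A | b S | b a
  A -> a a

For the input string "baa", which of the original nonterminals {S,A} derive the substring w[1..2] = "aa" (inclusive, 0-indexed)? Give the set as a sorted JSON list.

CNF form of G:
  S -> T1 A | T1 S | T1 T0
  A -> T0 T0
  T0 -> a
  T1 -> b

Fill CYK table bottom-up — only the sub-triangle for w[1..2]:
  [1..1]={T0}  "a"  orig:{}
  [2..2]={T0}  "a"  orig:{}
  [1..2]={A}  "aa"

Original NTs in T[1,2] deriving "aa": ["A"]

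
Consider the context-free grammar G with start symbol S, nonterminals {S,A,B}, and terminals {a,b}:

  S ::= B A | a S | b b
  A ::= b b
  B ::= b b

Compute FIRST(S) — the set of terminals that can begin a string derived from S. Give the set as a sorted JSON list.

FIRST sets, iterate to fixpoint:
[1]
  A via A→b b: +{b}
  B via B→b b: +{b}
  S via S→B A: +{b}
  S via S→a S: +{a}
  FIRST[S]={a,b}  FIRST[A]={b}  FIRST[B]={b}
[2] done
  FIRST[S]={a,b}  FIRST[A]={b}  FIRST[B]={b}

FIRST(S) = ["a", "b"]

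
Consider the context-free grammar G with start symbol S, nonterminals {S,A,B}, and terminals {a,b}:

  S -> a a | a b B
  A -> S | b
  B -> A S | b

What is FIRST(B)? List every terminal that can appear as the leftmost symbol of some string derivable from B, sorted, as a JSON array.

Compute FIRST by fixpoint:
pass 1:
  A via A→b: +{b}
  B via B→A S: +{b}
  S via S→a a: +{a}
  FIRST(S)={a}  FIRST(A)={b}  FIRST(B)={b}
pass 2:
  A via A→S: +{a}
  B via B→A S: +{a}
  FIRST(S)={a}  FIRST(A)={a,b}  FIRST(B)={a,b}
pass 3: — fixpoint
  FIRST(S)={a}  FIRST(A)={a,b}  FIRST(B)={a,b}

FIRST(B) = ["a", "b"]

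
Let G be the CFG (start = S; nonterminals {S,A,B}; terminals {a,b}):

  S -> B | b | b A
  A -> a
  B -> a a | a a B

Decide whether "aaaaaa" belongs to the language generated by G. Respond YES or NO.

Convert to CNF:
  S -> T0 T0 | T0 X3 | T1 A | b
  A -> a
  B -> T0 T0 | T0 X2
  T0 -> a
  T1 -> b
  X2 -> T0 B
  X3 -> T0 B

CYK table (by increasing span):
  T[0,0] 'a' = {A,T0}  orig:{A}
  T[1,1] 'a' = {A,T0}  orig:{A}
  T[2,2] 'a' = {A,T0}  orig:{A}
  T[3,3] 'a' = {A,T0}  orig:{A}
  T[4,4] 'a' = {A,T0}  orig:{A}
  T[5,5] 'a' = {A,T0}  orig:{A}
  T[0,1] 'aa' = {B,S}
  T[1,2] 'aa' = {B,S}
  T[2,3] 'aa' = {B,S}
  T[3,4] 'aa' = {B,S}
  T[4,5] 'aa' = {B,S}
  T[0,2] 'aaa' = {X2,X3}  orig:{}
  T[1,3] 'aaa' = {X2,X3}  orig:{}
  T[2,4] 'aaa' = {X2,X3}  orig:{}
  T[3,5] 'aaa' = {X2,X3}  orig:{}
  T[0,3] 'aaaa' = {B,S}
  T[1,4] 'aaaa' = {B,S}
  T[2,5] 'aaaa' = {B,S}
  T[0,4] 'aaaaa' = {X2,X3}  orig:{}
  T[1,5] 'aaaaa' = {X2,X3}  orig:{}
  T[0,5] 'aaaaaa' = {B,S}

S ∈ T[0,5] ⇒ YES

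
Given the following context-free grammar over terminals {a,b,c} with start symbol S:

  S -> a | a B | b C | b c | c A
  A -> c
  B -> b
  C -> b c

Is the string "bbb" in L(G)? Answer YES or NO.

CNF form of G:
  S -> T0 C | T0 T1 | T1 A | T2 B | a
  A -> c
  B -> b
  C -> T0 T1
  T0 -> b
  T1 -> c
  T2 -> a

Fill CYK table bottom-up:
  [0..0]={B,T0}  "b"  orig:{B}
  [1..1]={B,T0}  "b"  orig:{B}
  [2..2]={B,T0}  "b"  orig:{B}
  [0..1]=∅  "bb"
  [1..2]=∅  "bb"
  [0..2]=∅  "bbb"

S ∉ T[0,2] ⇒ NO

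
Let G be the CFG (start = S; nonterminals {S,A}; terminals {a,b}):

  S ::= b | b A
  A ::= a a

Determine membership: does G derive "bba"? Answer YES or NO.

Convert to CNF:
  S -> T1 A | b
  A -> T0 T0
  T0 -> a
  T1 -> b

Fill CYK table bottom-up:
  cell(0,0) b: {S,T1}  orig:{S}
  cell(1,1) b: {S,T1}  orig:{S}
  cell(2,2) a: {T0}  orig:{}
  cell(0,1) bb: ∅
  cell(1,2) ba: ∅
  cell(0,2) bba: ∅

S ∉ T[0,2] ⇒ NO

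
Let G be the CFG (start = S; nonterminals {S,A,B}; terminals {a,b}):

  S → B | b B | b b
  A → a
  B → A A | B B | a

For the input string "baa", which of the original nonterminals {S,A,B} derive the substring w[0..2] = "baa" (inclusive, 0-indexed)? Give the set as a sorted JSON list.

Convert to CNF:
  S -> A A | B B | T0 B | T0 T0 | a
  A -> a
  B -> A A | B B | a
  T0 -> b

CYK fill, restricted to cells inside w[0..2]:
  cell(0,0) b: {T0}  orig:{}
  cell(1,1) a: {A,B,S}
  cell(2,2) a: {A,B,S}
  cell(0,1) ba: {S}
  cell(1,2) aa: {B,S}
  cell(0,2) baa: {S}

Original NTs in T[0,2] deriving "baa": ["S"]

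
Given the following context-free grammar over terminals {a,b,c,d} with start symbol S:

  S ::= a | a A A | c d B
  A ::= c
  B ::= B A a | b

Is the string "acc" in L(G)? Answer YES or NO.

Convert to CNF:
  S -> T0 X4 | T1 X5 | a
  A -> c
  B -> B X3 | b
  T0 -> a
  T1 -> c
  T2 -> d
  X3 -> A T0
  X4 -> A A
  X5 -> T2 B

Fill CYK table bottom-up:
  [0..0]={S,T0}  "a"  orig:{S}
  [1..1]={A,T1}  "c"  orig:{A}
  [2..2]={A,T1}  "c"  orig:{A}
  [0..1]=∅  "ac"
  [1..2]={X4}  "cc"  orig:{}
  [0..2]={S}  "acc"

S ∈ T[0,2] ⇒ YES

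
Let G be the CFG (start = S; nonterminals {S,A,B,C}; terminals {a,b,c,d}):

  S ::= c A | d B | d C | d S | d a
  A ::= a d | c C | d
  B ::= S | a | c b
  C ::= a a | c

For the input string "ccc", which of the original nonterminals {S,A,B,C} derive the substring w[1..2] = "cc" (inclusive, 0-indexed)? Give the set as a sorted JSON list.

CNF form of G:
  S -> T1 B | T1 C | T1 S | T1 T0 | T2 A
  A -> T0 T1 | T2 C | d
  B -> T1 B | T1 C | T1 S | T1 T0 | T2 A | T2 T3 | a
  C -> T0 T0 | c
  T0 -> a
  T1 -> d
  T2 -> c
  T3 -> b

CYK fill — only the sub-triangle for w[1..2]:
  T[1,1] 'c' = {C,T2}  orig:{C}
  T[2,2] 'c' = {C,T2}  orig:{C}
  T[1,2] 'cc' = {A}

Original NTs in T[1,2] deriving "cc": ["A"]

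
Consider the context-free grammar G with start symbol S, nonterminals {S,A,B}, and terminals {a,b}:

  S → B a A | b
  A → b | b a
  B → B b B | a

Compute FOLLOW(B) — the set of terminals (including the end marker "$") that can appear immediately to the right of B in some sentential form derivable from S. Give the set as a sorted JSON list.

FIRST iteration:
[1]
  A via A→b: +{b}
  B via B→a: +{a}
  S via S→B a A: +{a}
  S via S→b: +{b}
  FIRST[S]={a,b}  FIRST[A]={b}  FIRST[B]={a}
[2] — fixpoint
  FIRST[S]={a,b}  FIRST[A]={b}  FIRST[B]={a}

Compute FOLLOW by fixpoint:
seed FOLLOW(S) with $
round 1:
  B→B b B: FOLLOW(B) ⊇ FIRST(b) = {b}; new: +{b}
  S→B a A: FOLLOW(B) ⊇ FIRST(a) = {a}; new: +{a}
  S→B a A: FOLLOW(A) ⊇ FOLLOW(S) ⊇ {$}; new: +{$}
  FOLLOW(S)={$}  FOLLOW(A)={$}  FOLLOW(B)={a,b}
round 2: (no change)
  FOLLOW(S)={$}  FOLLOW(A)={$}  FOLLOW(B)={a,b}

FOLLOW(B) = ["a", "b"]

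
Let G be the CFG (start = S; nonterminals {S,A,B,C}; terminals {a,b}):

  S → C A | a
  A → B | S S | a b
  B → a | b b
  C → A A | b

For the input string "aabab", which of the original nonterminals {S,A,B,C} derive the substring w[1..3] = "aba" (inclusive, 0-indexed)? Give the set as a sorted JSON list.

CNF form of G:
  S -> C A | a
  A -> S S | T0 T1 | T1 T1 | a
  B -> T1 T1 | a
  C -> A A | b
  T0 -> a
  T1 -> b

Fill CYK table bottom-up — only the sub-triangle for w[1..3]:
  T[1,1] 'a' = {A,B,S,T0}  orig:{A,B,S}
  T[2,2] 'b' = {C,T1}  orig:{C}
  T[3,3] 'a' = {A,B,S,T0}  orig:{A,B,S}
  T[1,2] 'ab' = {A}
  T[2,3] 'ba' = {S}
  T[1,3] 'aba' = {A,C}

Original NTs in T[1,3] deriving "aba": ["A", "C"]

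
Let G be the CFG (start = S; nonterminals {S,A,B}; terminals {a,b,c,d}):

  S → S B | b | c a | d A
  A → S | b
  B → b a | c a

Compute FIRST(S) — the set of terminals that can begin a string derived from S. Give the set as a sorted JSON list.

Compute FIRST by fixpoint:
iter 1:
  A via A→b: +{b}
  B via B→b a: +{b}
  B via B→c a: +{c}
  S via S→b: +{b}
  S via S→c a: +{c}
  S via S→d A: +{d}
  FIRST[S]={b,c,d}  FIRST[A]={b}  FIRST[B]={b,c}
iter 2:
  A via A→S: +{c,d}
  FIRST[S]={b,c,d}  FIRST[A]={b,c,d}  FIRST[B]={b,c}
iter 3: (no change)
  FIRST[S]={b,c,d}  FIRST[A]={b,c,d}  FIRST[B]={b,c}

FIRST(S) = ["b", "c", "d"]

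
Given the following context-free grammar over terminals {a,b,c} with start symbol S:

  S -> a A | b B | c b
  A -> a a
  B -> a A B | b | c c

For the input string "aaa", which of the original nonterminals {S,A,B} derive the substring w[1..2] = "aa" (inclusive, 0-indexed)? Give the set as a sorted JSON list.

Convert to CNF:
  S -> T0 A | T1 T2 | T2 B
  A -> T0 T0
  B -> T0 X3 | T1 T1 | b
  T0 -> a
  T1 -> c
  T2 -> b
  X3 -> A B

CYK fill, restricted to cells inside w[1..2]:
  [1..1]={T0}  "a"  orig:{}
  [2..2]={T0}  "a"  orig:{}
  [1..2]={A}  "aa"

Original NTs in T[1,2] deriving "aa": ["A"]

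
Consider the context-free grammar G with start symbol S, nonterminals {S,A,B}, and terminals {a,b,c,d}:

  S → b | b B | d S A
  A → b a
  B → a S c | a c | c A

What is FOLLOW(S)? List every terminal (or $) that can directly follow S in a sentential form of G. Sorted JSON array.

FIRST sets, iterate to fixpoint:
round 1:
  A via A→b a: +{b}
  B via B→a S c: +{a}
  B via B→c A: +{c}
  S via S→b: +{b}
  S via S→d S A: +{d}
  FIRST(S)={b,d}  FIRST(A)={b}  FIRST(B)={a,c}
round 2: (no change)
  FIRST(S)={b,d}  FIRST(A)={b}  FIRST(B)={a,c}

FOLLOW iteration:
initialize: $ ∈ FOLLOW(S)
round 1:
  B→a S c: FOLLOW(S) ⊇ FIRST(c) = {c}; new: +{c}
  S→b B: FOLLOW(B) ⊇ FOLLOW(S) ⊇ {$,c}; new: +{$,c}
  S→d S A: FOLLOW(S) ⊇ FIRST(A) = {b}; new: +{b}
  S→d S A: FOLLOW(A) ⊇ FOLLOW(S) ⊇ {$,b,c}; new: +{$,b,c}
  FOLLOW[S]={$,b,c}  FOLLOW[A]={$,b,c}  FOLLOW[B]={$,c}
round 2:
  S→b B: FOLLOW(B) ⊇ FOLLOW(S) ⊇ {$,b,c}; new: +{b}
  FOLLOW[S]={$,b,c}  FOLLOW[A]={$,b,c}  FOLLOW[B]={$,b,c}
round 3: done
  FOLLOW[S]={$,b,c}  FOLLOW[A]={$,b,c}  FOLLOW[B]={$,b,c}

FOLLOW(S) = ["$", "b", "c"]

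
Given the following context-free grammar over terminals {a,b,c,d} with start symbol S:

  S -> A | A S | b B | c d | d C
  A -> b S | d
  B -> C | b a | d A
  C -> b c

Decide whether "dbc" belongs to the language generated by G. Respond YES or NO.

Convert to CNF:
  S -> A S | T0 B | T0 S | T2 T3 | T3 C | d
  A -> T0 S | d
  B -> T0 T1 | T0 T2 | T3 A
  C -> T0 T2
  T0 -> b
  T1 -> a
  T2 -> c
  T3 -> d

CYK table (by increasing span):
  cell(0,0) d: {A,S,T3}  orig:{A,S}
  cell(1,1) b: {T0}  orig:{}
  cell(2,2) c: {T2}  orig:{}
  cell(0,1) db: ∅
  cell(1,2) bc: {B,C}
  cell(0,2) dbc: {S}

S ∈ T[0,2] ⇒ YES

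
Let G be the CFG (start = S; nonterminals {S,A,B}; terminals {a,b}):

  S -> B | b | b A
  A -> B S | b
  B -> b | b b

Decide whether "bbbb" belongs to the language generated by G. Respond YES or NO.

CNF form of G:
  S -> T0 A | T0 T0 | b
  A -> B S | b
  B -> T0 T0 | b
  T0 -> b

CYK fill:
  T[0,0] 'b' = {A,B,S,T0}  orig:{A,B,S}
  T[1,1] 'b' = {A,B,S,T0}  orig:{A,B,S}
  T[2,2] 'b' = {A,B,S,T0}  orig:{A,B,S}
  T[3,3] 'b' = {A,B,S,T0}  orig:{A,B,S}
  T[0,1] 'bb' = {A,B,S}
  T[1,2] 'bb' = {A,B,S}
  T[2,3] 'bb' = {A,B,S}
  T[0,2] 'bbb' = {A,S}
  T[1,3] 'bbb' = {A,S}
  T[0,3] 'bbbb' = {A,S}

S ∈ T[0,3] ⇒ YES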